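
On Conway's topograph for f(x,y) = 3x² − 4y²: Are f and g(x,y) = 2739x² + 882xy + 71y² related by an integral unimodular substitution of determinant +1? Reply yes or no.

D₁ = 48, D₂ = 48
river cycle of f (length 2): (3, 6, -1), (-1, 6, 3)
river cycle of g (length 2): (3, 6, -1), (-1, 6, 3)
cycles coincide ⇒ equivalent

yes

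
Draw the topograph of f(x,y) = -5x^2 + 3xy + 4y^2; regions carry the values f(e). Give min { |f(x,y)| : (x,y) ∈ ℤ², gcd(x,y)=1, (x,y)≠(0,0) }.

river: ρ → (4,5,-4)
river: ρ → (-4,3,5)
river: ρ → (5,7,-2)
river: ρ → (-2,9,1)
river: ρ → (1,9,-2)
river: ρ → (-2,7,5)
river: ρ → (5,3,-4)
river: ρ → (-4,5,4)
river: ρ → (4,3,-5)
river: ρ → (-5,7,2)
river: ρ → (2,9,-1)
river: ρ → (-1,9,2)
river: ρ → (2,7,-5)
river: ρ → (-5,3,4)
closes: descent 0, river 14
min |a| on river = 1

1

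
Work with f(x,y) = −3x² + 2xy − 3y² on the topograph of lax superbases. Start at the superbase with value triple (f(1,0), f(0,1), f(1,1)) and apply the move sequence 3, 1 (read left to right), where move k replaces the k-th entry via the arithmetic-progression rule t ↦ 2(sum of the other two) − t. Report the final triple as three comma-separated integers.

start (-3,-3,-4) = (f(1,0),f(0,1),f(1,1))
replace slot 3: 2·((-3)+(-3)) − (-4) = -8 → (-3,-3,-8)
replace slot 1: 2·((-3)+(-8)) − (-3) = -19 → (-19,-3,-8)

-19,-3,-8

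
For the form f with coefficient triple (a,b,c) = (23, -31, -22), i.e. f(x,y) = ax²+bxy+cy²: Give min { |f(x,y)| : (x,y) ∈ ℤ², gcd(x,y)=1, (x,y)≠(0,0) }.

descent: ρ → (-22,31,23)  [lands on river]
river: ρ → (23,15,-30)
river: ρ → (-30,45,8)
river: ρ → (8,51,-12)
river: ρ → (-12,45,20)
river: ρ → (20,35,-22)
river: ρ → (-22,53,2)
river: ρ → (2,51,-48)
river: ρ → (-48,45,5)
river: ρ → (5,45,-48)
river: ρ → (-48,51,2)
river: ρ → (2,53,-22)
river: ρ → (-22,35,20)
river: ρ → (20,45,-12)
river: ρ → (-12,51,8)
river: ρ → (8,45,-30)
river: ρ → (-30,15,23)
river: ρ → (23,31,-22)
river: ρ → (-22,13,32)
river: ρ → (32,51,-3)
river: ρ → (-3,51,32)
river: ρ → (32,13,-22)
closes: descent 1, river 22
min |a| on river = 2

2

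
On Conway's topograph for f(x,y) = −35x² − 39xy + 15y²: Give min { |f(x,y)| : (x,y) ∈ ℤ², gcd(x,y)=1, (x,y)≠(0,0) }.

descent: ρ → (15,39,-35)  [lands on river]
river: ρ → (-35,31,19)
river: ρ → (19,45,-21)
river: ρ → (-21,39,25)
river: ρ → (25,11,-35)
river: ρ → (-35,59,1)
river: ρ → (1,59,-35)
river: ρ → (-35,11,25)
river: ρ → (25,39,-21)
river: ρ → (-21,45,19)
river: ρ → (19,31,-35)
river: ρ → (-35,39,15)
river: ρ → (15,51,-17)
river: ρ → (-17,51,15)
closes: descent 1, river 14
min |a| on river = 1

1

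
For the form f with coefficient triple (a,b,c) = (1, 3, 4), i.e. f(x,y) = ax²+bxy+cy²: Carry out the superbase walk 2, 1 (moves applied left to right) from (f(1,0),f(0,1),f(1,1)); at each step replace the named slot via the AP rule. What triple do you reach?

start (1,4,8) = (f(1,0),f(0,1),f(1,1))
replace slot 2: 2·(1+8) − 4 = 14 → (1,14,8)
replace slot 1: 2·(14+8) − 1 = 43 → (43,14,8)

43,14,8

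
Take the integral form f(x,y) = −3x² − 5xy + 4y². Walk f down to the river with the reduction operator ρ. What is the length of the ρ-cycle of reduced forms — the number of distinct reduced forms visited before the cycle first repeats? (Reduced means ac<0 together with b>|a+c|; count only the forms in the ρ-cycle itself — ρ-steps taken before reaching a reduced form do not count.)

D = 73, ⌊√D⌋ = 8
descent: ρ → (4,5,-3)  [lands on river]
river: ρ → (-3,7,2)
river: ρ → (2,5,-6)
river: ρ → (-6,7,1)
river: ρ → (1,7,-6)
river: ρ → (-6,5,2)
river: ρ → (2,7,-3)
river: ρ → (-3,5,4)
river: ρ → (4,3,-4)
river: ρ → (-4,5,3)
river: ρ → (3,7,-2)
river: ρ → (-2,5,6)
river: ρ → (6,7,-1)
river: ρ → (-1,7,6)
river: ρ → (6,5,-2)
river: ρ → (-2,7,3)
river: ρ → (3,5,-4)
river: ρ → (-4,3,4)
ρ-cycle length = 18 (tail of 1 descent step not counted)

18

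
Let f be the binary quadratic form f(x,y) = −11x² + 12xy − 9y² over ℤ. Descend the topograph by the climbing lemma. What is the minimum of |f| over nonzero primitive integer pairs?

translate: b→10 (≡-12 mod 22), so (11,-12,9)→(11,10,8)
flip: (11,10,8)→(8,-10,11)
translate: b→6 (≡-10 mod 16), so (8,-10,11)→(8,6,9)
reduced (well bottom): (8,6,9) with a≤c, −a<b≤a
well minimum |f| = |-8| = 8 (negative-definite)

8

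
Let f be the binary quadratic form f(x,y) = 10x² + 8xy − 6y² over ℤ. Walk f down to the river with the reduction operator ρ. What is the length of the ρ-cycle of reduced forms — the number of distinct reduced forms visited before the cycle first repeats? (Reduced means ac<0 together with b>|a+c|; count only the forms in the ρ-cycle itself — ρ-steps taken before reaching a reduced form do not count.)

D = 304, ⌊√D⌋ = 17
river: ρ → (-6,16,2)
river: ρ → (2,16,-6)
river: ρ → (-6,8,10)
river: ρ → (10,12,-4)
river: ρ → (-4,12,10)
river: ρ → (10,8,-6)
ρ-cycle length = 6 (tail of 0 descent steps not counted)

6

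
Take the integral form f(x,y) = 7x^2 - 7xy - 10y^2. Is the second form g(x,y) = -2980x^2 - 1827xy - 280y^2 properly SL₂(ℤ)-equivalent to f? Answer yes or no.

D₁ = 329, D₂ = 329
river cycle of f (length 16): (-10, 7, 7), (7, 7, -10), (-10, 13, 4), (4, 11, -13), (-13, 15, 2), (2, 17, -5), (-5, 13, 8), (8, 3, -10), (-10, 17, 1), (1, 17, -10), … (6 more)
river cycle of g (length 16): (4, 11, -13), (-13, 15, 2), (2, 17, -5), (-5, 13, 8), (8, 3, -10), (-10, 17, 1), (1, 17, -10), (-10, 3, 8), (8, 13, -5), (-5, 17, 2), … (6 more)
cycles coincide ⇒ equivalent

yes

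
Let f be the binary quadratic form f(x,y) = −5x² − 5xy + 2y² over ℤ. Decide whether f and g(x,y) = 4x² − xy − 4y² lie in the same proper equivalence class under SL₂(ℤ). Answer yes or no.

D₁ = 65, D₂ = 65
river cycle of f (length 6): (2, 5, -5), (-5, 5, 2), (2, 7, -2), (-2, 5, 5), (5, 5, -2), (-2, 7, 2)
river cycle of g (length 6): (-4, 1, 4), (4, 7, -1), (-1, 7, 4), (4, 1, -4), (-4, 7, 1), (1, 7, -4)
cycles differ ⇒ inequivalent

no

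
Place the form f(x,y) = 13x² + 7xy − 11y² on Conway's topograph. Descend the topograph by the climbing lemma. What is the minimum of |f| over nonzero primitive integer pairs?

river: ρ → (-11,15,9)
river: ρ → (9,21,-5)
river: ρ → (-5,19,13)
river: ρ → (13,7,-11)
closes: descent 0, river 4
min |a| on river = 5

5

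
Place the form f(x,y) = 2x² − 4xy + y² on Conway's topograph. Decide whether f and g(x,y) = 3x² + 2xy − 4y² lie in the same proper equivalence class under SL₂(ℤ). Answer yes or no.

D₁ = 8, D₂ = 52
discriminants differ ⇒ not SL₂(ℤ)-equivalent

no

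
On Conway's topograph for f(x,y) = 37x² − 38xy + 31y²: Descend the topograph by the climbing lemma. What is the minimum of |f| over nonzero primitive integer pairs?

translate: b→36 (≡-38 mod 74), so (37,-38,31)→(37,36,30)
flip: (37,36,30)→(30,-36,37)
translate: b→24 (≡-36 mod 60), so (30,-36,37)→(30,24,31)
reduced (well bottom): (30,24,31) with a≤c, −a<b≤a
well minimum = a = 30

30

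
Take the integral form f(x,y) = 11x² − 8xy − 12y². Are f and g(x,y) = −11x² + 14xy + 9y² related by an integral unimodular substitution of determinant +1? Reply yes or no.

D₁ = 592, D₂ = 592
river cycle of f (length 6): (-12, 8, 11), (11, 14, -9), (-9, 22, 3), (3, 20, -16), (-16, 12, 7), (7, 16, -12)
river cycle of g (length 6): (9, 22, -3), (-3, 20, 16), (16, 12, -7), (-7, 16, 12), (12, 8, -11), (-11, 14, 9)
cycles differ ⇒ inequivalent

no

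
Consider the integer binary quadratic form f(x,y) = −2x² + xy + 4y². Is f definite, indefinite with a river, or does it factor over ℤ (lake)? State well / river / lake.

D = b²−4ac = 1² − 4·(-2)·4 = 33
D > 0 non-square ⇒ indefinite ⇒ periodic river

river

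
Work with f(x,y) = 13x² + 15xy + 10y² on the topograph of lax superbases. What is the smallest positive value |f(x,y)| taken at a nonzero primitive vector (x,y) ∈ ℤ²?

translate: b→-11 (≡15 mod 26), so (13,15,10)→(13,-11,8)
flip: (13,-11,8)→(8,11,13)
translate: b→-5 (≡11 mod 16), so (8,11,13)→(8,-5,10)
reduced (well bottom): (8,-5,10) with a≤c, −a<b≤a
well minimum = a = 8

8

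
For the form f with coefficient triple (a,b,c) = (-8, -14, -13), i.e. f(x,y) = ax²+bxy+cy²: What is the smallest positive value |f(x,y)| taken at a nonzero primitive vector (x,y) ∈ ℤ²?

translate: b→-2 (≡14 mod 16), so (8,14,13)→(8,-2,7)
flip: (8,-2,7)→(7,2,8)
reduced (well bottom): (7,2,8) with a≤c, −a<b≤a
well minimum |f| = |-7| = 7 (negative-definite)

7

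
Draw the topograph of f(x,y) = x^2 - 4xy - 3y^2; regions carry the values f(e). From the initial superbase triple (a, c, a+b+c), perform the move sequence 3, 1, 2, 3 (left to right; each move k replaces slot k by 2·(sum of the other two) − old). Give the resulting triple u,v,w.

start (1,-3,-6) = (f(1,0),f(0,1),f(1,1))
replace slot 3: 2·(1+(-3)) − (-6) = 2 → (1,-3,2)
replace slot 1: 2·((-3)+2) − 1 = -3 → (-3,-3,2)
replace slot 2: 2·((-3)+2) − (-3) = 1 → (-3,1,2)
replace slot 3: 2·((-3)+1) − 2 = -6 → (-3,1,-6)

-3,1,-6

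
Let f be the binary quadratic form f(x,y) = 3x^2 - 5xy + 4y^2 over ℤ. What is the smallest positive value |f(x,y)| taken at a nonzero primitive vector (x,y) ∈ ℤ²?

translate: b→1 (≡-5 mod 6), so (3,-5,4)→(3,1,2)
flip: (3,1,2)→(2,-1,3)
reduced (well bottom): (2,-1,3) with a≤c, −a<b≤a
well minimum = a = 2

2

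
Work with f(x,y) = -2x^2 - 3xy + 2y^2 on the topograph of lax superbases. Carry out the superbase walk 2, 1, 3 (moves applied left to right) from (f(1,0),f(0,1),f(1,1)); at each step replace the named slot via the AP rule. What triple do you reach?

start (-2,2,-3) = (f(1,0),f(0,1),f(1,1))
replace slot 2: 2·((-2)+(-3)) − 2 = -12 → (-2,-12,-3)
replace slot 1: 2·((-12)+(-3)) − (-2) = -28 → (-28,-12,-3)
replace slot 3: 2·((-28)+(-12)) − (-3) = -77 → (-28,-12,-77)

-28,-12,-77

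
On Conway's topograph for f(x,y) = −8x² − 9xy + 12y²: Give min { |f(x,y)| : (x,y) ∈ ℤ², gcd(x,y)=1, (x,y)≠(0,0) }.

descent: ρ → (12,9,-8)  [lands on river]
river: ρ → (-8,7,13)
river: ρ → (13,19,-2)
river: ρ → (-2,21,3)
river: ρ → (3,21,-2)
river: ρ → (-2,19,13)
river: ρ → (13,7,-8)
river: ρ → (-8,9,12)
river: ρ → (12,15,-5)
river: ρ → (-5,15,12)
closes: descent 1, river 10
min |a| on river = 2

2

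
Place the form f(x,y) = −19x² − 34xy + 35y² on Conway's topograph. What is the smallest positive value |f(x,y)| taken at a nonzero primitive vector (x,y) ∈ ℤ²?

descent: ρ → (35,34,-19)  [lands on river]
river: ρ → (-19,42,27)
river: ρ → (27,12,-34)
river: ρ → (-34,56,5)
river: ρ → (5,54,-45)
river: ρ → (-45,36,14)
river: ρ → (14,48,-27)
river: ρ → (-27,60,2)
river: ρ → (2,60,-27)
river: ρ → (-27,48,14)
river: ρ → (14,36,-45)
river: ρ → (-45,54,5)
river: ρ → (5,56,-34)
river: ρ → (-34,12,27)
river: ρ → (27,42,-19)
river: ρ → (-19,34,35)
river: ρ → (35,36,-18)
river: ρ → (-18,36,35)
closes: descent 1, river 18
min |a| on river = 2

2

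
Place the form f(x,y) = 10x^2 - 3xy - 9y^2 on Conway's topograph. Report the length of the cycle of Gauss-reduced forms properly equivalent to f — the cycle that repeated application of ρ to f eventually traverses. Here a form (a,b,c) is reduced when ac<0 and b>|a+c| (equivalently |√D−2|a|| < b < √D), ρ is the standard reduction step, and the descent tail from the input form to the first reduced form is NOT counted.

D = 369, ⌊√D⌋ = 19
descent: ρ → (-9,3,10)  [lands on river]
river: ρ → (10,17,-2)
river: ρ → (-2,19,1)
river: ρ → (1,19,-2)
river: ρ → (-2,17,10)
river: ρ → (10,3,-9)
river: ρ → (-9,15,4)
river: ρ → (4,17,-5)
river: ρ → (-5,13,10)
river: ρ → (10,7,-8)
river: ρ → (-8,9,9)
river: ρ → (9,9,-8)
river: ρ → (-8,7,10)
river: ρ → (10,13,-5)
river: ρ → (-5,17,4)
river: ρ → (4,15,-9)
ρ-cycle length = 16 (tail of 1 descent step not counted)

16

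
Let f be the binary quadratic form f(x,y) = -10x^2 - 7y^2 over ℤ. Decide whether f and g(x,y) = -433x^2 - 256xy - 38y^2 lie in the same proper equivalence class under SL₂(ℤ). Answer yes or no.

D₁ = -280, D₂ = -280
f is negative-definite; reduce −f:
−f: flip: (10,0,7)→(7,0,10)
−f: reduced (well bottom): (7,0,10) with a≤c, −a<b≤a
flip sign back: reduced form of f is (-7,0,-10)
g is negative-definite; reduce −g:
−g: flip: (433,256,38)→(38,-256,433)
−g: translate: b→-28 (≡-256 mod 76), so (38,-256,433)→(38,-28,7)
−g: flip: (38,-28,7)→(7,28,38)
−g: translate: b→0 (≡28 mod 14), so (7,28,38)→(7,0,10)
−g: reduced (well bottom): (7,0,10) with a≤c, −a<b≤a
flip sign back: reduced form of g is (-7,0,-10)
reduced forms (-7, 0, -10) vs (-7, 0, -10) ⇒ equivalent

yes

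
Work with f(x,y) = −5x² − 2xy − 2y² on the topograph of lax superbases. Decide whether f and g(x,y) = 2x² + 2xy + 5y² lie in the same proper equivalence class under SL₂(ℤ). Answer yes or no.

D₁ = -36, D₂ = -36
f is negative-definite; reduce −f:
−f: flip: (5,2,2)→(2,-2,5)
−f: translate: b→2 (≡-2 mod 4), so (2,-2,5)→(2,2,5)
−f: reduced (well bottom): (2,2,5) with a≤c, −a<b≤a
flip sign back: reduced form of f is (-2,-2,-5)
g: reduced (well bottom): (2,2,5) with a≤c, −a<b≤a
reduced forms (-2, -2, -5) vs (2, 2, 5) ⇒ inequivalent

no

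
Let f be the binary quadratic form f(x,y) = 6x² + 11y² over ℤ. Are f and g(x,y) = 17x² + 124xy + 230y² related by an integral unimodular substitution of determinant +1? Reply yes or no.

D₁ = -264, D₂ = -264
f: reduced (well bottom): (6,0,11) with a≤c, −a<b≤a
g: translate: b→-12 (≡124 mod 34), so (17,124,230)→(17,-12,6)
g: flip: (17,-12,6)→(6,12,17)
g: translate: b→0 (≡12 mod 12), so (6,12,17)→(6,0,11)
g: reduced (well bottom): (6,0,11) with a≤c, −a<b≤a
reduced forms (6, 0, 11) vs (6, 0, 11) ⇒ equivalent

yes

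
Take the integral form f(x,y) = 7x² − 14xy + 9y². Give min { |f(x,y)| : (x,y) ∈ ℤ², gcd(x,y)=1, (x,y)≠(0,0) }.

translate: b→0 (≡-14 mod 14), so (7,-14,9)→(7,0,2)
flip: (7,0,2)→(2,0,7)
reduced (well bottom): (2,0,7) with a≤c, −a<b≤a
well minimum = a = 2

2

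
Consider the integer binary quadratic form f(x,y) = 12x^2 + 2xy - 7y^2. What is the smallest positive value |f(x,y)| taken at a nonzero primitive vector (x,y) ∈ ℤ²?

descent: ρ → (-7,12,7)  [lands on river]
river: ρ → (7,16,-3)
river: ρ → (-3,14,12)
river: ρ → (12,10,-5)
river: ρ → (-5,10,12)
river: ρ → (12,14,-3)
river: ρ → (-3,16,7)
river: ρ → (7,12,-7)
river: ρ → (-7,16,3)
river: ρ → (3,14,-12)
river: ρ → (-12,10,5)
river: ρ → (5,10,-12)
river: ρ → (-12,14,3)
river: ρ → (3,16,-7)
closes: descent 1, river 14
min |a| on river = 3

3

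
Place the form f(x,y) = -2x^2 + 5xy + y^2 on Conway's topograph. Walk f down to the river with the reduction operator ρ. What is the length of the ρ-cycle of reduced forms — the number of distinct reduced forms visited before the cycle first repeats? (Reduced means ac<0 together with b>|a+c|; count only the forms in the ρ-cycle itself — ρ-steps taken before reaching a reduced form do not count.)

D = 33, ⌊√D⌋ = 5
river: ρ → (1,5,-2)
river: ρ → (-2,3,3)
river: ρ → (3,3,-2)
river: ρ → (-2,5,1)
ρ-cycle length = 4 (tail of 0 descent steps not counted)

4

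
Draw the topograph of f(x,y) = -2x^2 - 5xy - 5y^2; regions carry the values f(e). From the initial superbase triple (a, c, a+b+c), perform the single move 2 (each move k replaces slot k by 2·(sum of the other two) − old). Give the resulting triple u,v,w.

start (-2,-5,-12) = (f(1,0),f(0,1),f(1,1))
replace slot 2: 2·((-2)+(-12)) − (-5) = -23 → (-2,-23,-12)

-2,-23,-12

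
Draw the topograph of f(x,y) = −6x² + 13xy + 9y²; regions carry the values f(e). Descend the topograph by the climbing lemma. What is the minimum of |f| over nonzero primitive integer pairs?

river: ρ → (9,5,-10)
river: ρ → (-10,15,4)
river: ρ → (4,17,-6)
river: ρ → (-6,19,1)
river: ρ → (1,19,-6)
river: ρ → (-6,17,4)
river: ρ → (4,15,-10)
river: ρ → (-10,5,9)
river: ρ → (9,13,-6)
river: ρ → (-6,11,11)
river: ρ → (11,11,-6)
river: ρ → (-6,13,9)
closes: descent 0, river 12
min |a| on river = 1

1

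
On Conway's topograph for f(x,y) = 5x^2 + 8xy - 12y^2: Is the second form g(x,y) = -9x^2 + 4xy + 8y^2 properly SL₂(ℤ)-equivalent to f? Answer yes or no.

D₁ = 304, D₂ = 304
river cycle of f (length 12): (-12, 16, 1), (1, 16, -12), (-12, 8, 5), (5, 12, -8), (-8, 4, 9), (9, 14, -3), (-3, 16, 4), (4, 16, -3), (-3, 14, 9), (9, 4, -8), … (2 more)
river cycle of g (length 12): (8, 12, -5), (-5, 8, 12), (12, 16, -1), (-1, 16, 12), (12, 8, -5), (-5, 12, 8), (8, 4, -9), (-9, 14, 3), (3, 16, -4), (-4, 16, 3), … (2 more)
cycles differ ⇒ inequivalent

no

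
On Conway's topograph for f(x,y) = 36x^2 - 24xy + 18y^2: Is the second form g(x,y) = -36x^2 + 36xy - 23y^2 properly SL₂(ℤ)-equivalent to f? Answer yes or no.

D₁ = -2016, D₂ = -2016
f: flip: (36,-24,18)→(18,24,36)
f: translate: b→-12 (≡24 mod 36), so (18,24,36)→(18,-12,30)
f: reduced (well bottom): (18,-12,30) with a≤c, −a<b≤a
g is negative-definite; reduce −g:
−g: translate: b→36 (≡-36 mod 72), so (36,-36,23)→(36,36,23)
−g: flip: (36,36,23)→(23,-36,36)
−g: translate: b→10 (≡-36 mod 46), so (23,-36,36)→(23,10,23)
−g: reduced (well bottom): (23,10,23) with a≤c, −a<b≤a
flip sign back: reduced form of g is (-23,-10,-23)
reduced forms (18, -12, 30) vs (-23, -10, -23) ⇒ inequivalent

no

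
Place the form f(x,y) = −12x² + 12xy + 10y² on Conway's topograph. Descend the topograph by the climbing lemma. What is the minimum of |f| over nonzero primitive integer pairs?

river: ρ → (10,8,-14)
river: ρ → (-14,20,4)
river: ρ → (4,20,-14)
river: ρ → (-14,8,10)
river: ρ → (10,12,-12)
river: ρ → (-12,12,10)
closes: descent 0, river 6
min |a| on river = 4

4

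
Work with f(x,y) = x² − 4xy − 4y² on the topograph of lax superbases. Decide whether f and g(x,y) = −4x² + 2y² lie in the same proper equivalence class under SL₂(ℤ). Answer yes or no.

D₁ = 32, D₂ = 32
river cycle of f (length 2): (-4, 4, 1), (1, 4, -4)
river cycle of g (length 2): (2, 4, -2), (-2, 4, 2)
cycles differ ⇒ inequivalent

no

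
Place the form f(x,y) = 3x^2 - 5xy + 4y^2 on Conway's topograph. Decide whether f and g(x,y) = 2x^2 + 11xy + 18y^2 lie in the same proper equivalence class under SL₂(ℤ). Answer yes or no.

D₁ = -23, D₂ = -23
f: translate: b→1 (≡-5 mod 6), so (3,-5,4)→(3,1,2)
f: flip: (3,1,2)→(2,-1,3)
f: reduced (well bottom): (2,-1,3) with a≤c, −a<b≤a
g: translate: b→-1 (≡11 mod 4), so (2,11,18)→(2,-1,3)
g: reduced (well bottom): (2,-1,3) with a≤c, −a<b≤a
reduced forms (2, -1, 3) vs (2, -1, 3) ⇒ equivalent

yes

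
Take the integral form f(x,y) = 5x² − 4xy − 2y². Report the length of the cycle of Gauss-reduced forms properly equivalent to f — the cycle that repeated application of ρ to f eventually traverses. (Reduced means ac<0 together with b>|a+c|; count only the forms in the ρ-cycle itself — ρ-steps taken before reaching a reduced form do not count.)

D = 56, ⌊√D⌋ = 7
descent: ρ → (-2,4,5)  [lands on river]
river: ρ → (5,6,-1)
river: ρ → (-1,6,5)
river: ρ → (5,4,-2)
ρ-cycle length = 4 (tail of 1 descent step not counted)

4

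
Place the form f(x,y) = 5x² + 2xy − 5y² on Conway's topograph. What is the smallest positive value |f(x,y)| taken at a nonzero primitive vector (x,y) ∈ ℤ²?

river: ρ → (-5,8,2)
river: ρ → (2,8,-5)
river: ρ → (-5,2,5)
river: ρ → (5,8,-2)
river: ρ → (-2,8,5)
river: ρ → (5,2,-5)
closes: descent 0, river 6
min |a| on river = 2

2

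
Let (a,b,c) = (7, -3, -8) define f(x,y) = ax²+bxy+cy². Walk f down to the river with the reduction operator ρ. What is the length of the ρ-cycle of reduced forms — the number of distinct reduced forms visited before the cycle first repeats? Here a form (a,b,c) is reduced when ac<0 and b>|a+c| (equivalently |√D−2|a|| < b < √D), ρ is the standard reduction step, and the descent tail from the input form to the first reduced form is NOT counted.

D = 233, ⌊√D⌋ = 15
descent: ρ → (-8,3,7)  [lands on river]
river: ρ → (7,11,-4)
river: ρ → (-4,13,4)
river: ρ → (4,11,-7)
river: ρ → (-7,3,8)
river: ρ → (8,13,-2)
river: ρ → (-2,15,1)
river: ρ → (1,15,-2)
river: ρ → (-2,13,8)
river: ρ → (8,3,-7)
river: ρ → (-7,11,4)
river: ρ → (4,13,-4)
river: ρ → (-4,11,7)
river: ρ → (7,3,-8)
river: ρ → (-8,13,2)
river: ρ → (2,15,-1)
river: ρ → (-1,15,2)
river: ρ → (2,13,-8)
ρ-cycle length = 18 (tail of 1 descent step not counted)

18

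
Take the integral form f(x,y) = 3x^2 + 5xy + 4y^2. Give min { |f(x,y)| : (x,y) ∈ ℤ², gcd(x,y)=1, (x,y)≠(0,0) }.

translate: b→-1 (≡5 mod 6), so (3,5,4)→(3,-1,2)
flip: (3,-1,2)→(2,1,3)
reduced (well bottom): (2,1,3) with a≤c, −a<b≤a
well minimum = a = 2

2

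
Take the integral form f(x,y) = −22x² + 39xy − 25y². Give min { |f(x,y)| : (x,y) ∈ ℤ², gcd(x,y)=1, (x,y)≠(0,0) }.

translate: b→5 (≡-39 mod 44), so (22,-39,25)→(22,5,8)
flip: (22,5,8)→(8,-5,22)
reduced (well bottom): (8,-5,22) with a≤c, −a<b≤a
well minimum |f| = |-8| = 8 (negative-definite)

8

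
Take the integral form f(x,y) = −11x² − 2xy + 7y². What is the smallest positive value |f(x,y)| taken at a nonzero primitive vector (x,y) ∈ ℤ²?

descent: ρ → (7,16,-2)  [lands on river]
river: ρ → (-2,16,7)
river: ρ → (7,12,-6)
river: ρ → (-6,12,7)
closes: descent 1, river 4
min |a| on river = 2

2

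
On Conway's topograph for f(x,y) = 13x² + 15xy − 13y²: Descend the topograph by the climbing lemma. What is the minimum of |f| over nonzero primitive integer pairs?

river: ρ → (-13,11,15)
river: ρ → (15,19,-9)
river: ρ → (-9,17,17)
river: ρ → (17,17,-9)
river: ρ → (-9,19,15)
river: ρ → (15,11,-13)
river: ρ → (-13,15,13)
river: ρ → (13,11,-15)
river: ρ → (-15,19,9)
river: ρ → (9,17,-17)
river: ρ → (-17,17,9)
river: ρ → (9,19,-15)
river: ρ → (-15,11,13)
river: ρ → (13,15,-13)
closes: descent 0, river 14
min |a| on river = 9

9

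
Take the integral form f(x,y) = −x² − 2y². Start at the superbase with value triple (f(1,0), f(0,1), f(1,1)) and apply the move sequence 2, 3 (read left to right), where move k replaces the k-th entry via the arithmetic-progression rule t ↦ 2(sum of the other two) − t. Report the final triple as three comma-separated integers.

start (-1,-2,-3) = (f(1,0),f(0,1),f(1,1))
replace slot 2: 2·((-1)+(-3)) − (-2) = -6 → (-1,-6,-3)
replace slot 3: 2·((-1)+(-6)) − (-3) = -11 → (-1,-6,-11)

-1,-6,-11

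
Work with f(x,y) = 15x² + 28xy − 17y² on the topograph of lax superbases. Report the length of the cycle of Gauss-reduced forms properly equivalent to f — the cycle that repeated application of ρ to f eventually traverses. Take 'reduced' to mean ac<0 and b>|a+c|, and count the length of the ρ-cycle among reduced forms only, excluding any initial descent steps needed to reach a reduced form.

D = 1804, ⌊√D⌋ = 42
river: ρ → (-17,40,3)
river: ρ → (3,38,-30)
river: ρ → (-30,22,11)
river: ρ → (11,22,-30)
river: ρ → (-30,38,3)
river: ρ → (3,40,-17)
river: ρ → (-17,28,15)
river: ρ → (15,32,-13)
river: ρ → (-13,20,27)
river: ρ → (27,34,-6)
river: ρ → (-6,38,15)
river: ρ → (15,22,-22)
river: ρ → (-22,22,15)
river: ρ → (15,38,-6)
river: ρ → (-6,34,27)
river: ρ → (27,20,-13)
river: ρ → (-13,32,15)
river: ρ → (15,28,-17)
ρ-cycle length = 18 (tail of 0 descent steps not counted)

18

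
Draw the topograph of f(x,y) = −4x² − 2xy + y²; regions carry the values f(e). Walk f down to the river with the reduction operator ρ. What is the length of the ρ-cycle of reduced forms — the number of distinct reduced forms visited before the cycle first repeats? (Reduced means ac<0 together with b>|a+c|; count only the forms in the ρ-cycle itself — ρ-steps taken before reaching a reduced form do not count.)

D = 20, ⌊√D⌋ = 4
descent: ρ → (1,4,-1)  [lands on river]
river: ρ → (-1,4,1)
ρ-cycle length = 2 (tail of 1 descent step not counted)

2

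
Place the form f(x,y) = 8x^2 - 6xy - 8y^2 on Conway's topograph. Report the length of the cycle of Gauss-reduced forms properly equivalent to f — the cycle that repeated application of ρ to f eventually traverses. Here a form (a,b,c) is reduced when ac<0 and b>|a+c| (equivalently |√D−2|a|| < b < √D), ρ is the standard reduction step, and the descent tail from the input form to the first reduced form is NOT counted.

D = 292, ⌊√D⌋ = 17
descent: ρ → (-8,6,8)  [lands on river]
river: ρ → (8,10,-6)
river: ρ → (-6,14,4)
river: ρ → (4,10,-12)
river: ρ → (-12,14,2)
river: ρ → (2,14,-12)
river: ρ → (-12,10,4)
river: ρ → (4,14,-6)
river: ρ → (-6,10,8)
river: ρ → (8,6,-8)
river: ρ → (-8,10,6)
river: ρ → (6,14,-4)
river: ρ → (-4,10,12)
river: ρ → (12,14,-2)
river: ρ → (-2,14,12)
river: ρ → (12,10,-4)
river: ρ → (-4,14,6)
river: ρ → (6,10,-8)
ρ-cycle length = 18 (tail of 1 descent step not counted)

18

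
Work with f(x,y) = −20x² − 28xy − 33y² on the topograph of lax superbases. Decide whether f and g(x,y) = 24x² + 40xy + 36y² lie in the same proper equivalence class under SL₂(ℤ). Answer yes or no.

D₁ = -1856, D₂ = -1856
f is negative-definite; reduce −f:
−f: translate: b→-12 (≡28 mod 40), so (20,28,33)→(20,-12,25)
−f: reduced (well bottom): (20,-12,25) with a≤c, −a<b≤a
flip sign back: reduced form of f is (-20,12,-25)
g: translate: b→-8 (≡40 mod 48), so (24,40,36)→(24,-8,20)
g: flip: (24,-8,20)→(20,8,24)
g: reduced (well bottom): (20,8,24) with a≤c, −a<b≤a
reduced forms (-20, 12, -25) vs (20, 8, 24) ⇒ inequivalent

no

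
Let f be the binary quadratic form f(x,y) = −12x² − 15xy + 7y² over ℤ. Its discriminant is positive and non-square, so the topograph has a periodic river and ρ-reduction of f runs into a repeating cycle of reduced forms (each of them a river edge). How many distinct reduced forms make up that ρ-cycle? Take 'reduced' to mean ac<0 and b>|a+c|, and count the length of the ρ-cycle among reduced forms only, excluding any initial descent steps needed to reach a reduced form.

D = 561, ⌊√D⌋ = 23
descent: ρ → (7,15,-12)  [lands on river]
river: ρ → (-12,9,10)
river: ρ → (10,11,-11)
river: ρ → (-11,11,10)
river: ρ → (10,9,-12)
river: ρ → (-12,15,7)
river: ρ → (7,13,-14)
river: ρ → (-14,15,6)
river: ρ → (6,21,-5)
river: ρ → (-5,19,10)
river: ρ → (10,21,-3)
river: ρ → (-3,21,10)
river: ρ → (10,19,-5)
river: ρ → (-5,21,6)
river: ρ → (6,15,-14)
river: ρ → (-14,13,7)
ρ-cycle length = 16 (tail of 1 descent step not counted)

16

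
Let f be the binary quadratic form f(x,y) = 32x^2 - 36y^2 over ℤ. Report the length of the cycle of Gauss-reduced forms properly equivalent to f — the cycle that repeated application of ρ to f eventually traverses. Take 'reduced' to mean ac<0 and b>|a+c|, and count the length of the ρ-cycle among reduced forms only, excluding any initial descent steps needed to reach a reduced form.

D = 4608, ⌊√D⌋ = 67
descent: ρ → (-36,0,32)
descent: ρ → (32,64,-4)  [lands on river]
river: ρ → (-4,64,32)
ρ-cycle length = 2 (tail of 2 descent steps not counted)

2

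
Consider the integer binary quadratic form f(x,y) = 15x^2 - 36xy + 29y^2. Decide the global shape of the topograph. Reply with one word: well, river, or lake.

D = b²−4ac = (-36)² − 4·15·29 = -444
D < 0 ⇒ definite ⇒ every region one sign ⇒ single well

well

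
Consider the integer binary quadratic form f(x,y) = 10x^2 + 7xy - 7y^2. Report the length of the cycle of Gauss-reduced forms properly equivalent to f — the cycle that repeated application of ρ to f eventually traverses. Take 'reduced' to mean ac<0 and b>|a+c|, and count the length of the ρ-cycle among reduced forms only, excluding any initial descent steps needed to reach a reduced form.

D = 329, ⌊√D⌋ = 18
river: ρ → (-7,7,10)
river: ρ → (10,13,-4)
river: ρ → (-4,11,13)
river: ρ → (13,15,-2)
river: ρ → (-2,17,5)
river: ρ → (5,13,-8)
river: ρ → (-8,3,10)
river: ρ → (10,17,-1)
river: ρ → (-1,17,10)
river: ρ → (10,3,-8)
river: ρ → (-8,13,5)
river: ρ → (5,17,-2)
river: ρ → (-2,15,13)
river: ρ → (13,11,-4)
river: ρ → (-4,13,10)
river: ρ → (10,7,-7)
ρ-cycle length = 16 (tail of 0 descent steps not counted)

16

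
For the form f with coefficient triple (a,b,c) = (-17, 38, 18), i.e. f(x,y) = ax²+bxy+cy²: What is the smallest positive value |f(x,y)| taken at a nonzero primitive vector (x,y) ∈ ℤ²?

river: ρ → (18,34,-21)
river: ρ → (-21,50,2)
river: ρ → (2,50,-21)
river: ρ → (-21,34,18)
river: ρ → (18,38,-17)
river: ρ → (-17,30,26)
river: ρ → (26,22,-21)
river: ρ → (-21,20,27)
river: ρ → (27,34,-14)
river: ρ → (-14,50,3)
river: ρ → (3,46,-46)
river: ρ → (-46,46,3)
river: ρ → (3,50,-14)
river: ρ → (-14,34,27)
river: ρ → (27,20,-21)
river: ρ → (-21,22,26)
river: ρ → (26,30,-17)
river: ρ → (-17,38,18)
closes: descent 0, river 18
min |a| on river = 2

2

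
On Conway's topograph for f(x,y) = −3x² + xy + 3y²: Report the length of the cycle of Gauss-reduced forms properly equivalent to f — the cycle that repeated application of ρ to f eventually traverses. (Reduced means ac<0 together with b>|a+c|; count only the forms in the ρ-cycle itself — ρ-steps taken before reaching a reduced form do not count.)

D = 37, ⌊√D⌋ = 6
river: ρ → (3,5,-1)
river: ρ → (-1,5,3)
river: ρ → (3,1,-3)
river: ρ → (-3,5,1)
river: ρ → (1,5,-3)
river: ρ → (-3,1,3)
ρ-cycle length = 6 (tail of 0 descent steps not counted)

6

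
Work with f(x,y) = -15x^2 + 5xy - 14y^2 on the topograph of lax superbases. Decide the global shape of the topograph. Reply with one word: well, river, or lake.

D = b²−4ac = 5² − 4·(-15)·(-14) = -815
D < 0 ⇒ definite ⇒ every region one sign ⇒ single well

well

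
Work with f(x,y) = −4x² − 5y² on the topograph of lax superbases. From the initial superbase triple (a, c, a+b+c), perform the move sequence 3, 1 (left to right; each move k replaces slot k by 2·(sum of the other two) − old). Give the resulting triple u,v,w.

start (-4,-5,-9) = (f(1,0),f(0,1),f(1,1))
replace slot 3: 2·((-4)+(-5)) − (-9) = -9 → (-4,-5,-9)
replace slot 1: 2·((-5)+(-9)) − (-4) = -24 → (-24,-5,-9)

-24,-5,-9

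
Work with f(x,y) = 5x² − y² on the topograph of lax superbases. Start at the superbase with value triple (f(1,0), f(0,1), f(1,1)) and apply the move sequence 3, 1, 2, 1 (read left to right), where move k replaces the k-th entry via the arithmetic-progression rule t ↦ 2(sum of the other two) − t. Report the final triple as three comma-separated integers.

start (5,-1,4) = (f(1,0),f(0,1),f(1,1))
replace slot 3: 2·(5+(-1)) − 4 = 4 → (5,-1,4)
replace slot 1: 2·((-1)+4) − 5 = 1 → (1,-1,4)
replace slot 2: 2·(1+4) − (-1) = 11 → (1,11,4)
replace slot 1: 2·(11+4) − 1 = 29 → (29,11,4)

29,11,4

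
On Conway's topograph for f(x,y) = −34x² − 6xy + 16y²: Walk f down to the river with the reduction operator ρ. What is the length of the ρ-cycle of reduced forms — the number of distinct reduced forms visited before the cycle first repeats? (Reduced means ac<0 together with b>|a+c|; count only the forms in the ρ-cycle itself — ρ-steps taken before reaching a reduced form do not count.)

D = 2212, ⌊√D⌋ = 47
descent: ρ → (16,38,-12)  [lands on river]
river: ρ → (-12,34,22)
river: ρ → (22,10,-24)
river: ρ → (-24,38,8)
river: ρ → (8,42,-14)
river: ρ → (-14,42,8)
river: ρ → (8,38,-24)
river: ρ → (-24,10,22)
river: ρ → (22,34,-12)
river: ρ → (-12,38,16)
river: ρ → (16,26,-24)
river: ρ → (-24,22,18)
river: ρ → (18,14,-28)
river: ρ → (-28,42,4)
river: ρ → (4,46,-6)
river: ρ → (-6,38,32)
river: ρ → (32,26,-12)
river: ρ → (-12,46,2)
river: ρ → (2,46,-12)
river: ρ → (-12,26,32)
river: ρ → (32,38,-6)
river: ρ → (-6,46,4)
river: ρ → (4,42,-28)
river: ρ → (-28,14,18)
river: ρ → (18,22,-24)
river: ρ → (-24,26,16)
ρ-cycle length = 26 (tail of 1 descent step not counted)

26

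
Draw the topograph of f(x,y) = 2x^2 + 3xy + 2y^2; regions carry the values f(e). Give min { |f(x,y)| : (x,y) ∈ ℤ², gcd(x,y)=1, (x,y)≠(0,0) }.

translate: b→-1 (≡3 mod 4), so (2,3,2)→(2,-1,1)
flip: (2,-1,1)→(1,1,2)
reduced (well bottom): (1,1,2) with a≤c, −a<b≤a
well minimum = a = 1

1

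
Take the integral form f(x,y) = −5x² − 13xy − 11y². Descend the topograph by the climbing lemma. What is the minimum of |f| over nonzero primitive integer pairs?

translate: b→3 (≡13 mod 10), so (5,13,11)→(5,3,3)
flip: (5,3,3)→(3,-3,5)
translate: b→3 (≡-3 mod 6), so (3,-3,5)→(3,3,5)
reduced (well bottom): (3,3,5) with a≤c, −a<b≤a
well minimum |f| = |-3| = 3 (negative-definite)

3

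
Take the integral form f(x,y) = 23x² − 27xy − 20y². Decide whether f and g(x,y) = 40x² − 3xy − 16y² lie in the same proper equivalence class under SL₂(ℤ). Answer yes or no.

D₁ = 2569, D₂ = 2569
river cycle of f (length 76): (-20, 27, 23), (23, 19, -24), (-24, 29, 18), (18, 43, -10), (-10, 37, 30), (30, 23, -17), (-17, 45, 8), (8, 35, -42), (-42, 49, 1), (1, 49, -42), … (66 more)
river cycle of g (length 76): (-16, 35, 21), (21, 49, -2), (-2, 47, 45), (45, 43, -4), (-4, 45, 34), (34, 23, -15), (-15, 37, 20), (20, 43, -9), (-9, 47, 10), (10, 33, -37), … (66 more)
cycles differ ⇒ inequivalent

no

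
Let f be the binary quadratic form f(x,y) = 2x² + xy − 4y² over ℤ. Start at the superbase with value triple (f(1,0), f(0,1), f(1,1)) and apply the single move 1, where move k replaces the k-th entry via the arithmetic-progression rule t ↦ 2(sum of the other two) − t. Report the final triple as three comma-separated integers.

start (2,-4,-1) = (f(1,0),f(0,1),f(1,1))
replace slot 1: 2·((-4)+(-1)) − 2 = -12 → (-12,-4,-1)

-12,-4,-1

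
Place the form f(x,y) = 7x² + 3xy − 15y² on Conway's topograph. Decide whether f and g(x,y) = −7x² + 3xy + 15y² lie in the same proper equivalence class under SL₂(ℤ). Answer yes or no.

D₁ = 429, D₂ = 429
river cycle of f (length 6): (7, 17, -5), (-5, 13, 13), (13, 13, -5), (-5, 17, 7), (7, 11, -11), (-11, 11, 7)
river cycle of g (length 6): (-7, 17, 5), (5, 13, -13), (-13, 13, 5), (5, 17, -7), (-7, 11, 11), (11, 11, -7)
cycles differ ⇒ inequivalent

no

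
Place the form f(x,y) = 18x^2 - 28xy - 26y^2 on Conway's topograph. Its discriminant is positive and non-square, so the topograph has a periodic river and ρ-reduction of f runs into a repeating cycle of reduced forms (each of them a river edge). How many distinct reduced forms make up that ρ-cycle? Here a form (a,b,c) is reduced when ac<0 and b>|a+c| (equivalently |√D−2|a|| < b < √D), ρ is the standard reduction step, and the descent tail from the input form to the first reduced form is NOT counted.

D = 2656, ⌊√D⌋ = 51
descent: ρ → (-26,28,18)  [lands on river]
river: ρ → (18,44,-10)
river: ρ → (-10,36,34)
river: ρ → (34,32,-12)
river: ρ → (-12,40,22)
river: ρ → (22,48,-4)
river: ρ → (-4,48,22)
river: ρ → (22,40,-12)
river: ρ → (-12,32,34)
river: ρ → (34,36,-10)
river: ρ → (-10,44,18)
river: ρ → (18,28,-26)
river: ρ → (-26,24,20)
river: ρ → (20,16,-30)
river: ρ → (-30,44,6)
river: ρ → (6,40,-44)
river: ρ → (-44,48,2)
river: ρ → (2,48,-44)
river: ρ → (-44,40,6)
river: ρ → (6,44,-30)
river: ρ → (-30,16,20)
river: ρ → (20,24,-26)
ρ-cycle length = 22 (tail of 1 descent step not counted)

22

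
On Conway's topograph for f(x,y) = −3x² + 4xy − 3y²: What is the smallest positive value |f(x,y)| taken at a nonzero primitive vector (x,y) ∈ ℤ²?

translate: b→2 (≡-4 mod 6), so (3,-4,3)→(3,2,2)
flip: (3,2,2)→(2,-2,3)
translate: b→2 (≡-2 mod 4), so (2,-2,3)→(2,2,3)
reduced (well bottom): (2,2,3) with a≤c, −a<b≤a
well minimum |f| = |-2| = 2 (negative-definite)

2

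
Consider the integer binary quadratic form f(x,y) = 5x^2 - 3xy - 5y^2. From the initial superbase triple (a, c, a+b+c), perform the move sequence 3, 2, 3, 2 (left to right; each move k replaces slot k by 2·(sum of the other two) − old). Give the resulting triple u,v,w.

start (5,-5,-3) = (f(1,0),f(0,1),f(1,1))
replace slot 3: 2·(5+(-5)) − (-3) = 3 → (5,-5,3)
replace slot 2: 2·(5+3) − (-5) = 21 → (5,21,3)
replace slot 3: 2·(5+21) − 3 = 49 → (5,21,49)
replace slot 2: 2·(5+49) − 21 = 87 → (5,87,49)

5,87,49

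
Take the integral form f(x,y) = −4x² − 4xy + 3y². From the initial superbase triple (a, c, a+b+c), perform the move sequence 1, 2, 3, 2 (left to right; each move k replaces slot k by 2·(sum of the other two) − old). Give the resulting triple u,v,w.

start (-4,3,-5) = (f(1,0),f(0,1),f(1,1))
replace slot 1: 2·(3+(-5)) − (-4) = 0 → (0,3,-5)
replace slot 2: 2·(0+(-5)) − 3 = -13 → (0,-13,-5)
replace slot 3: 2·(0+(-13)) − (-5) = -21 → (0,-13,-21)
replace slot 2: 2·(0+(-21)) − (-13) = -29 → (0,-29,-21)

0,-29,-21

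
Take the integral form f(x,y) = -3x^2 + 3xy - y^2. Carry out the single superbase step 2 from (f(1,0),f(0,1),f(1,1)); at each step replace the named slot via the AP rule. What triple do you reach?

start (-3,-1,-1) = (f(1,0),f(0,1),f(1,1))
replace slot 2: 2·((-3)+(-1)) − (-1) = -7 → (-3,-7,-1)

-3,-7,-1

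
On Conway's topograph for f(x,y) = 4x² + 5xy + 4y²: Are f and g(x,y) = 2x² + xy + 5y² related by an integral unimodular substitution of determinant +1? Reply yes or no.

D₁ = -39, D₂ = -39
f: translate: b→-3 (≡5 mod 8), so (4,5,4)→(4,-3,3)
f: flip: (4,-3,3)→(3,3,4)
f: reduced (well bottom): (3,3,4) with a≤c, −a<b≤a
g: reduced (well bottom): (2,1,5) with a≤c, −a<b≤a
reduced forms (3, 3, 4) vs (2, 1, 5) ⇒ inequivalent

no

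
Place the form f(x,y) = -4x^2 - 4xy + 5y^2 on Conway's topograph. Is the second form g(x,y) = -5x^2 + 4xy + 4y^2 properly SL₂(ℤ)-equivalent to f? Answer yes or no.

D₁ = 96, D₂ = 96
river cycle of f (length 4): (5, 4, -4), (-4, 4, 5), (5, 6, -3), (-3, 6, 5)
river cycle of g (length 4): (4, 4, -5), (-5, 6, 3), (3, 6, -5), (-5, 4, 4)
cycles differ ⇒ inequivalent

no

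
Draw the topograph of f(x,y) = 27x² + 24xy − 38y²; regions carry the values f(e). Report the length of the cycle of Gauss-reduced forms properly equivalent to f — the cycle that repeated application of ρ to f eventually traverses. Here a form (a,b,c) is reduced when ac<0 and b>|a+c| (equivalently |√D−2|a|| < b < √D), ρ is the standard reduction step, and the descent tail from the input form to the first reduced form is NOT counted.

D = 4680, ⌊√D⌋ = 68
river: ρ → (-38,52,13)
river: ρ → (13,52,-38)
river: ρ → (-38,24,27)
river: ρ → (27,30,-35)
river: ρ → (-35,40,22)
river: ρ → (22,48,-27)
river: ρ → (-27,60,10)
river: ρ → (10,60,-27)
river: ρ → (-27,48,22)
river: ρ → (22,40,-35)
river: ρ → (-35,30,27)
river: ρ → (27,24,-38)
ρ-cycle length = 12 (tail of 0 descent steps not counted)

12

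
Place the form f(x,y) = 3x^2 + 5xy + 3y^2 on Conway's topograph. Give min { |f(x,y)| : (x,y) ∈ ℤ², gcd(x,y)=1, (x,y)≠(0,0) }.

translate: b→-1 (≡5 mod 6), so (3,5,3)→(3,-1,1)
flip: (3,-1,1)→(1,1,3)
reduced (well bottom): (1,1,3) with a≤c, −a<b≤a
well minimum = a = 1

1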